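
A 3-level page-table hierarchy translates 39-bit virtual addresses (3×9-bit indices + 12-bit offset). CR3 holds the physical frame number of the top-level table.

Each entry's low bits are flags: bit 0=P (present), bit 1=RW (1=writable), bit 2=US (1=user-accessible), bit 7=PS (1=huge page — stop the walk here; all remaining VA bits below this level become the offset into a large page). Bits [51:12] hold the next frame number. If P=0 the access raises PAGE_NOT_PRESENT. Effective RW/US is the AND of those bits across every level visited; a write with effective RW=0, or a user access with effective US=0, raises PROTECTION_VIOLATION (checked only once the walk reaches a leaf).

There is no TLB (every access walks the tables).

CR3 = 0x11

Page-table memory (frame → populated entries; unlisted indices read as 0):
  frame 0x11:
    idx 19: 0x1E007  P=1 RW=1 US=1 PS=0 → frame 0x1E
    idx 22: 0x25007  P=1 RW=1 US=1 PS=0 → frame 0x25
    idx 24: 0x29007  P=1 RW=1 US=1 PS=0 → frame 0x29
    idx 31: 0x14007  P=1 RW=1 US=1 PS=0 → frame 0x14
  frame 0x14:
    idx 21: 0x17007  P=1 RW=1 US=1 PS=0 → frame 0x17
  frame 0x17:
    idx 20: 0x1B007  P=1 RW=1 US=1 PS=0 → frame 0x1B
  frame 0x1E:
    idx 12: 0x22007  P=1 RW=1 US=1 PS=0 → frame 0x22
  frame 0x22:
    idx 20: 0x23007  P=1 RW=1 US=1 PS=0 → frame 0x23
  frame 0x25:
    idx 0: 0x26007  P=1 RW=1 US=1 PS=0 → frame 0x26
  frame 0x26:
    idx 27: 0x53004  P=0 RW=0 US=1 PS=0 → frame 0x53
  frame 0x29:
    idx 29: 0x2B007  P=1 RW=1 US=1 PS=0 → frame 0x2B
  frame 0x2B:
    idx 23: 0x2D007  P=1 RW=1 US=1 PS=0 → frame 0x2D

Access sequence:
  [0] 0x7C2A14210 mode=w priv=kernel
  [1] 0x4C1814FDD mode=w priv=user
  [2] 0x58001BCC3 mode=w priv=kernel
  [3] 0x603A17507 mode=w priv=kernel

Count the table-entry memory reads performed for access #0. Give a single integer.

Per-access translation:
#0 VA=0x7C2A14210 (w,kernel):
  L0: frame=0x11 idx=31 entry=0x14007 [P=1 RW=1 US=1 PS=0]
  L1: frame=0x14 idx=21 entry=0x17007 [P=1 RW=1 US=1 PS=0]
  L2: frame=0x17 idx=20 entry=0x1B007 [P=1 RW=1 US=1 PS=0]
  → PA=0x1B210  (3 entries read)
#1 VA=0x4C1814FDD (w,user):
  L0: frame=0x11 idx=19 entry=0x1E007 [P=1 RW=1 US=1 PS=0]
  L1: frame=0x1E idx=12 entry=0x22007 [P=1 RW=1 US=1 PS=0]
  L2: frame=0x22 idx=20 entry=0x23007 [P=1 RW=1 US=1 PS=0]
  → PA=0x23FDD  (3 entries read)
#2 VA=0x58001BCC3 (w,kernel):
  L0: frame=0x11 idx=22 entry=0x25007 [P=1 RW=1 US=1 PS=0]
  L1: frame=0x25 idx=0 entry=0x26007 [P=1 RW=1 US=1 PS=0]
  L2: frame=0x26 idx=27 entry=0x53004 [P=0 RW=0 US=1 PS=0]
  ⇒ fault: PAGE_NOT_PRESENT  — 3 lookups
#3 VA=0x603A17507 (w,kernel):
  L0: frame=0x11 idx=24 entry=0x29007 [P=1 RW=1 US=1 PS=0]
  L1: frame=0x29 idx=29 entry=0x2B007 [P=1 RW=1 US=1 PS=0]
  L2: frame=0x2B idx=23 entry=0x2D007 [P=1 RW=1 US=1 PS=0]
  → PA=0x2D507  (3 entries read)

Entries read for #0: 3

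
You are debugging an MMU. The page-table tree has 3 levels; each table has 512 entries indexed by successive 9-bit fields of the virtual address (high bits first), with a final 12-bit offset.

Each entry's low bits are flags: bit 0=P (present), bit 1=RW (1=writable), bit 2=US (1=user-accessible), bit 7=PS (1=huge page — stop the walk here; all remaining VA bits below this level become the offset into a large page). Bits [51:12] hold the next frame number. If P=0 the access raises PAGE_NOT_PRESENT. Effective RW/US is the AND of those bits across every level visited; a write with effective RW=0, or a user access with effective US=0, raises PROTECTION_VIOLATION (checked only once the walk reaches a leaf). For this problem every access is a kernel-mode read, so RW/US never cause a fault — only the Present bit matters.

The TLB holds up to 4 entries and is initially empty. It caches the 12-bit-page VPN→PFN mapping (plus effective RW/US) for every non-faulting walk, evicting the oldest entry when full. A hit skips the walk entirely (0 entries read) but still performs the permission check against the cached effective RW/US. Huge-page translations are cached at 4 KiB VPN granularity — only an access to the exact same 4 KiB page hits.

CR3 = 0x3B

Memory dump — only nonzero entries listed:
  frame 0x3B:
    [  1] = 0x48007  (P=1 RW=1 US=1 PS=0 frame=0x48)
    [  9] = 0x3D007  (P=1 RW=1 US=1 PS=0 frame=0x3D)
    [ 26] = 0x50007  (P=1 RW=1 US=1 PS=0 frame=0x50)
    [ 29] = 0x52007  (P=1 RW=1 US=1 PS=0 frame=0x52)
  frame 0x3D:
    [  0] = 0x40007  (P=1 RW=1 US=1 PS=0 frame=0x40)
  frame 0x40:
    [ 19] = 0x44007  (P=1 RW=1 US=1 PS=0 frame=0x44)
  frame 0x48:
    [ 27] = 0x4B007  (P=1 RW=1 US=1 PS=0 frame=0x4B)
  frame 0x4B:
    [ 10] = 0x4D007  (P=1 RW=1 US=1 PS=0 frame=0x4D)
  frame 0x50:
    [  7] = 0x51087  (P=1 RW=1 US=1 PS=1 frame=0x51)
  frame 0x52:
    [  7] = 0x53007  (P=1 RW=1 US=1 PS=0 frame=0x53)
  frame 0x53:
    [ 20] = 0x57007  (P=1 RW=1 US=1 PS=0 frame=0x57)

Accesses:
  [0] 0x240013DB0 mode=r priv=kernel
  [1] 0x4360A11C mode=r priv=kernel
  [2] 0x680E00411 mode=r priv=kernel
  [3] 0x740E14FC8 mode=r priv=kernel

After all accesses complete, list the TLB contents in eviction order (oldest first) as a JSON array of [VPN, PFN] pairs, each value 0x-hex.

Trace:
#0 VA=0x240013DB0 (r,kernel):
  L0: frame=0x3B idx=9 entry=0x3D007 [P=1 RW=1 US=1 PS=0]
  L1: frame=0x3D idx=0 entry=0x40007 [P=1 RW=1 US=1 PS=0]
  L2: frame=0x40 idx=19 entry=0x44007 [P=1 RW=1 US=1 PS=0]
  → PA=0x44DB0  (3 entries read)
#1 VA=0x4360A11C (r,kernel):
  L0: frame=0x3B idx=1 entry=0x48007 [P=1 RW=1 US=1 PS=0]
  L1: frame=0x48 idx=27 entry=0x4B007 [P=1 RW=1 US=1 PS=0]
  L2: frame=0x4B idx=10 entry=0x4D007 [P=1 RW=1 US=1 PS=0]
  → PA=0x4D11C  (3 entries read)
#2 VA=0x680E00411 (r,kernel):
  L0: frame=0x3B idx=26 entry=0x50007 [P=1 RW=1 US=1 PS=0]
  L1: frame=0x50 idx=7 entry=0x51087 [P=1 RW=1 US=1 PS=1]
  → PA=0x51411 (huge @L1)  (2 entries read)
#3 VA=0x740E14FC8 (r,kernel):
  L0: frame=0x3B idx=29 entry=0x52007 [P=1 RW=1 US=1 PS=0]
  L1: frame=0x52 idx=7 entry=0x53007 [P=1 RW=1 US=1 PS=0]
  L2: frame=0x53 idx=20 entry=0x57007 [P=1 RW=1 US=1 PS=0]
  → PA=0x57FC8  (3 entries read)

TLB: [["0x240013", "0x44"], ["0x4360A", "0x4D"], ["0x680E00", "0x51"], ["0x740E14", "0x57"]]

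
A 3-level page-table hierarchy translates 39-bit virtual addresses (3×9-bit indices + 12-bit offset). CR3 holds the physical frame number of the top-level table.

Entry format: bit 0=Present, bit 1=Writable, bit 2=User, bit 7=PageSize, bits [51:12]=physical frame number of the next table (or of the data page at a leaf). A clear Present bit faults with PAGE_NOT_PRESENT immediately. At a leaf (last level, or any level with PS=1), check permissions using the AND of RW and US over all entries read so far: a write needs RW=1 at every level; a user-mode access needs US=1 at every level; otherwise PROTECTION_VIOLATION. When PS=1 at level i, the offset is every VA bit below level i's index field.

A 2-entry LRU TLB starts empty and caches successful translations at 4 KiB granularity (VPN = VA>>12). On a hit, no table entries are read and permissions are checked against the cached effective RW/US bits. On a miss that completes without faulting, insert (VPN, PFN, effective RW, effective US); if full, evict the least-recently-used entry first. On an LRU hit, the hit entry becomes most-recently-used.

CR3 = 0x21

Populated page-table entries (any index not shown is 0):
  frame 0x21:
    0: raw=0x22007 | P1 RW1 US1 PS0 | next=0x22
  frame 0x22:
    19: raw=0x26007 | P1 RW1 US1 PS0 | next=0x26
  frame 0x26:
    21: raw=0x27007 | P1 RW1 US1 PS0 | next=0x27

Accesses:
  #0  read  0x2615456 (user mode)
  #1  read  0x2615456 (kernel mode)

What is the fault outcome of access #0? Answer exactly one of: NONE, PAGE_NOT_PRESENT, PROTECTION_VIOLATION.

Walk each access:
#0 VA=0x2615456 (r,user):
  lvl0: tbl 0x21, slot 0 ⇒ 0x22007 (P1/RW1/US1/PS0)
  lvl1: tbl 0x22, slot 19 ⇒ 0x26007 (P1/RW1/US1/PS0)
  lvl2: tbl 0x26, slot 21 ⇒ 0x27007 (P1/RW1/US1/PS0)
  ✓ 0x27456  — 3 lookups
#1 VA=0x2615456 (r,kernel):
  TLB hit vpn=0x2615 → PA=0x27456

Access #0 fault: NONE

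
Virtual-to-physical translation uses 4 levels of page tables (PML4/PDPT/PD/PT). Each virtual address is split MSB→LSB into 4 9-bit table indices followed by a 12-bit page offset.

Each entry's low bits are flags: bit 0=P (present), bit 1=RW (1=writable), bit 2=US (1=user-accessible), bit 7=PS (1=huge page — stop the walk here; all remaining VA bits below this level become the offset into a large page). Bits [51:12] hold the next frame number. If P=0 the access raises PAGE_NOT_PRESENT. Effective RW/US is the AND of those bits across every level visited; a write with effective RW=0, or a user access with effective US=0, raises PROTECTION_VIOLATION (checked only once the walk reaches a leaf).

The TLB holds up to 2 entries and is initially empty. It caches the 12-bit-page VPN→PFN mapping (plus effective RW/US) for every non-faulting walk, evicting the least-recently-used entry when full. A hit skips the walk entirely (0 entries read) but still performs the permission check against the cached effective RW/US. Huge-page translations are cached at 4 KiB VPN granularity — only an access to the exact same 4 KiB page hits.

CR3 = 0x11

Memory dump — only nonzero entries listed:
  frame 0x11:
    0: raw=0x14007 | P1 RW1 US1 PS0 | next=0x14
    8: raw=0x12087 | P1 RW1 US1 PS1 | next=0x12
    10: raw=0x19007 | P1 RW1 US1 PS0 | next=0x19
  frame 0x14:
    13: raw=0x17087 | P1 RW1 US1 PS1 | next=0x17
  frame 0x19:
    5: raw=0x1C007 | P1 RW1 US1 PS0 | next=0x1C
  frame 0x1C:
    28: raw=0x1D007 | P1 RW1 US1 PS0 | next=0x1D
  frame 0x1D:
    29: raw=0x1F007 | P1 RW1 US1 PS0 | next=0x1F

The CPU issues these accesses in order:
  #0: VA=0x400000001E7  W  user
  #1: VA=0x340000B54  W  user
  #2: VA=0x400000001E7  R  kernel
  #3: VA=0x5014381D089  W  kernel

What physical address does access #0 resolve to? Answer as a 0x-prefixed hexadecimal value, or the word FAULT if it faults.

Walk each access:
#0 VA=0x400000001E7 (w,user):
  [0] read 0x11 idx=8: raw=0x12087 flags P=1 W=1 U=1 S=1
  ⇒ phys 0x121E7 (huge @L0)  [1 reads]
#1 VA=0x340000B54 (w,user):
  [0] read 0x11 idx=0: raw=0x14007 flags P=1 W=1 U=1 S=0
  [1] read 0x14 idx=13: raw=0x17087 flags P=1 W=1 U=1 S=1
  ⇒ phys 0x17B54 (huge @L1)  [2 reads]
#2 VA=0x400000001E7 (r,kernel):
  TLB hit vpn=0x40000000 → PA=0x121E7
#3 VA=0x5014381D089 (w,kernel):
  [0] read 0x11 idx=10: raw=0x19007 flags P=1 W=1 U=1 S=0
  [1] read 0x19 idx=5: raw=0x1C007 flags P=1 W=1 U=1 S=0
  [2] read 0x1C idx=28: raw=0x1D007 flags P=1 W=1 U=1 S=0
  [3] read 0x1D idx=29: raw=0x1F007 flags P=1 W=1 U=1 S=0
  ⇒ phys 0x1F089  [4 reads]

Access #0 PA: 0x121E7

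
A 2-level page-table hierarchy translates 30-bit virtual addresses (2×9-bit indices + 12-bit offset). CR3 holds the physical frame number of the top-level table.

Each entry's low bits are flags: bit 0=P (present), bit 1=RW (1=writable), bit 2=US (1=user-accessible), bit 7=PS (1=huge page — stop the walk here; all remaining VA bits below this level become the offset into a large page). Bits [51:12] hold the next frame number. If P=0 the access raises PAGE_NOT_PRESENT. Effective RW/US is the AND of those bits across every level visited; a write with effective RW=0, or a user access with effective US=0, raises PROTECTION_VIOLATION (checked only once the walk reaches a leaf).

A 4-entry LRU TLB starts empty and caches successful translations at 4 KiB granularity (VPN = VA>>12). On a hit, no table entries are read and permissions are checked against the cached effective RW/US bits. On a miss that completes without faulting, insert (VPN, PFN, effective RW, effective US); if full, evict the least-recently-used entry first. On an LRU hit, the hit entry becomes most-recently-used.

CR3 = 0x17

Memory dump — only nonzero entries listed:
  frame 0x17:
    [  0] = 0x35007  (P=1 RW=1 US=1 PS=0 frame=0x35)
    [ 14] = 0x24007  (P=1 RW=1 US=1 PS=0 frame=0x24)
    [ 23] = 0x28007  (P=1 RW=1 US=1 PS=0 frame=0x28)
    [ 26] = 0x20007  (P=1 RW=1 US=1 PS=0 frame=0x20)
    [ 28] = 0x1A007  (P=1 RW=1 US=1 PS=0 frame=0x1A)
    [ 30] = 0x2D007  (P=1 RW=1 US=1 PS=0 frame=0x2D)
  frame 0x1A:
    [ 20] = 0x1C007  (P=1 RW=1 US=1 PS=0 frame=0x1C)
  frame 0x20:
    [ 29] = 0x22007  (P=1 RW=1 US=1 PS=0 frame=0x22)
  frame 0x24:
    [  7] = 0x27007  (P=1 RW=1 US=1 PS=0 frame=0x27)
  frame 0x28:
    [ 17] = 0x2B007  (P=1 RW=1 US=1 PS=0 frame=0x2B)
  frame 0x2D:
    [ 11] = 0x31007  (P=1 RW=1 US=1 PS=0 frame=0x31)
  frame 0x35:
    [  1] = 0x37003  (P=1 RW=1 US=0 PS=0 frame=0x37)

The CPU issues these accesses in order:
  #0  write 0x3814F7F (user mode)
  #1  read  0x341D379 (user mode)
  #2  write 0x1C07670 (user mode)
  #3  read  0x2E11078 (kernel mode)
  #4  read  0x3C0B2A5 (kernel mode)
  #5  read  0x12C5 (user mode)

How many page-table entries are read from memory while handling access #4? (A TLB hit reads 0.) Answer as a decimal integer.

Per-access translation:
#0 VA=0x3814F7F (w,user):
  [0] read 0x17 idx=28: raw=0x1A007 flags P=1 W=1 U=1 S=0
  [1] read 0x1A idx=20: raw=0x1C007 flags P=1 W=1 U=1 S=0
  ⇒ phys 0x1CF7F  [2 reads]
#1 VA=0x341D379 (r,user):
  [0] read 0x17 idx=26: raw=0x20007 flags P=1 W=1 U=1 S=0
  [1] read 0x20 idx=29: raw=0x22007 flags P=1 W=1 U=1 S=0
  ⇒ phys 0x22379  [2 reads]
#2 VA=0x1C07670 (w,user):
  [0] read 0x17 idx=14: raw=0x24007 flags P=1 W=1 U=1 S=0
  [1] read 0x24 idx=7: raw=0x27007 flags P=1 W=1 U=1 S=0
  ⇒ phys 0x27670  [2 reads]
#3 VA=0x2E11078 (r,kernel):
  [0] read 0x17 idx=23: raw=0x28007 flags P=1 W=1 U=1 S=0
  [1] read 0x28 idx=17: raw=0x2B007 flags P=1 W=1 U=1 S=0
  ⇒ phys 0x2B078  [2 reads]
#4 VA=0x3C0B2A5 (r,kernel):
  [0] read 0x17 idx=30: raw=0x2D007 flags P=1 W=1 U=1 S=0
  [1] read 0x2D idx=11: raw=0x31007 flags P=1 W=1 U=1 S=0
  ⇒ phys 0x312A5  [2 reads]
#5 VA=0x12C5 (r,user):
  [0] read 0x17 idx=0: raw=0x35007 flags P=1 W=1 U=1 S=0
  [1] read 0x35 idx=1: raw=0x37003 flags P=1 W=1 U=0 S=0
  ✗ PROTECTION_VIOLATION  [2 reads]

Entries read for #4: 2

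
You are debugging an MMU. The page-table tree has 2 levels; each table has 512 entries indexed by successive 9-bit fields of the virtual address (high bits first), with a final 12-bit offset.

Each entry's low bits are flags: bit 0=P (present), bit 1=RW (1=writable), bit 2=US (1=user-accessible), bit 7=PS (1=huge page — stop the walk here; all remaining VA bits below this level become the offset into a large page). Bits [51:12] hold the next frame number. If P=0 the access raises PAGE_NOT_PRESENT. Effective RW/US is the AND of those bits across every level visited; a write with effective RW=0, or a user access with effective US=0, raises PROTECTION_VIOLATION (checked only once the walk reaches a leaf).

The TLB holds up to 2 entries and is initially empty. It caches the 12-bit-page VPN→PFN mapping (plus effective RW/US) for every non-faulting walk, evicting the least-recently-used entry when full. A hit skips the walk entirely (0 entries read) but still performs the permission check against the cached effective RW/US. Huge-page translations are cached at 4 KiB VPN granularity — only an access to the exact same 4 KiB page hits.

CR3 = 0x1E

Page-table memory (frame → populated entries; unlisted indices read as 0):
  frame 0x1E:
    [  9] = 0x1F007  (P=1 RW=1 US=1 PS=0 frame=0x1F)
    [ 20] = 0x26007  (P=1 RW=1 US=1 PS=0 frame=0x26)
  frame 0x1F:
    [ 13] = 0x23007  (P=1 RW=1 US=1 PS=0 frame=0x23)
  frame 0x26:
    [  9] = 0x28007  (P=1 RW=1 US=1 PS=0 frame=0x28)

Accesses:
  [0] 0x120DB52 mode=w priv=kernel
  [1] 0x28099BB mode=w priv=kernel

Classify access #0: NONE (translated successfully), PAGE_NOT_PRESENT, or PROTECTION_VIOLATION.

Trace:
#0 VA=0x120DB52 (w,kernel):
  L0 @0x1E[9] → 0x1F007  P=1,RW=1,US=1,PS=0
  L1 @0x1F[13] → 0x23007  P=1,RW=1,US=1,PS=0
  ⇒ phys 0x23B52  [2 reads]
#1 VA=0x28099BB (w,kernel):
  L0 @0x1E[20] → 0x26007  P=1,RW=1,US=1,PS=0
  L1 @0x26[9] → 0x28007  P=1,RW=1,US=1,PS=0
  ⇒ phys 0x289BB  [2 reads]

Access #0 fault: NONE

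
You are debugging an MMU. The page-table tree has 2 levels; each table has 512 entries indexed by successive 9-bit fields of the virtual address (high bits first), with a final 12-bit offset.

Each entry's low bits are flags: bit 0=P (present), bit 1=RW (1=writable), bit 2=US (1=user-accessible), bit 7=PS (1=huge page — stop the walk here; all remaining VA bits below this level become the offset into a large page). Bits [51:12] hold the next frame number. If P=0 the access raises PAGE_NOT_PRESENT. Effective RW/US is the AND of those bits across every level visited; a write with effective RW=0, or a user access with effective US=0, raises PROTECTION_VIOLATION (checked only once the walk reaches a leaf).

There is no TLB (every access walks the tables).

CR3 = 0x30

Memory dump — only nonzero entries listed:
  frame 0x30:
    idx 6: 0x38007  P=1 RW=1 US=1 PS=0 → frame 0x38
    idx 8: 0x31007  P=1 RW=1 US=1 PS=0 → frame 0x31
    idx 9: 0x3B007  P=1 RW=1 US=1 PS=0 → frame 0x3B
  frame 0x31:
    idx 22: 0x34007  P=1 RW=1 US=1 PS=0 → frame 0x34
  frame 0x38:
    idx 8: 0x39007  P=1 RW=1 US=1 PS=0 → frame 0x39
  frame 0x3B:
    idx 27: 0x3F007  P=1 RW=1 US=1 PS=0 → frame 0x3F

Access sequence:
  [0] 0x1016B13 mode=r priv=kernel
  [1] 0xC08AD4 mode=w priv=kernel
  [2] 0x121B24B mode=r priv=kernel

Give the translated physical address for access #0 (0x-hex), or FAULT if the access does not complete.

Per-access translation:
#0 VA=0x1016B13 (r,kernel):
  L0: frame=0x30 idx=8 entry=0x31007 [P=1 RW=1 US=1 PS=0]
  L1: frame=0x31 idx=22 entry=0x34007 [P=1 RW=1 US=1 PS=0]
  ⇒ phys 0x34B13  [2 reads]
#1 VA=0xC08AD4 (w,kernel):
  L0: frame=0x30 idx=6 entry=0x38007 [P=1 RW=1 US=1 PS=0]
  L1: frame=0x38 idx=8 entry=0x39007 [P=1 RW=1 US=1 PS=0]
  ⇒ phys 0x39AD4  [2 reads]
#2 VA=0x121B24B (r,kernel):
  L0: frame=0x30 idx=9 entry=0x3B007 [P=1 RW=1 US=1 PS=0]
  L1: frame=0x3B idx=27 entry=0x3F007 [P=1 RW=1 US=1 PS=0]
  ⇒ phys 0x3F24B  [2 reads]

Access #0 PA: 0x34B13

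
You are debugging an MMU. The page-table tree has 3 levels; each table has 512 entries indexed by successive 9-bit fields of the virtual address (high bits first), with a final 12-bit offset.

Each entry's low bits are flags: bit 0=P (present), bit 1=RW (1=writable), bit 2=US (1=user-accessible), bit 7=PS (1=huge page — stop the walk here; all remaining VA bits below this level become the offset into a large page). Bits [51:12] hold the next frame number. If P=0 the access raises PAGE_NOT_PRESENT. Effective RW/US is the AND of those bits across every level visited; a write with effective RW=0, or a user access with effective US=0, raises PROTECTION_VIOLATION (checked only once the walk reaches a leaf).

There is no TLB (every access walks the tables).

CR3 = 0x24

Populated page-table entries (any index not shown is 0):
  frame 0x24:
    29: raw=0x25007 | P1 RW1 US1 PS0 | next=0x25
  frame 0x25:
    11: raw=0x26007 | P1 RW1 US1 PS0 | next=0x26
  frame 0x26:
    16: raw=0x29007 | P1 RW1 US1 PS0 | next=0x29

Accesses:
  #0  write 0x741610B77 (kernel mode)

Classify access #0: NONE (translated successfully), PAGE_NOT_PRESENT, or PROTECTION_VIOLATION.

Walk each access:
#0 VA=0x741610B77 (w,kernel):
  lvl0: tbl 0x24, slot 29 ⇒ 0x25007 (P1/RW1/US1/PS0)
  lvl1: tbl 0x25, slot 11 ⇒ 0x26007 (P1/RW1/US1/PS0)
  lvl2: tbl 0x26, slot 16 ⇒ 0x29007 (P1/RW1/US1/PS0)
  → PA=0x29B77  (3 entries read)

Access #0 fault: NONE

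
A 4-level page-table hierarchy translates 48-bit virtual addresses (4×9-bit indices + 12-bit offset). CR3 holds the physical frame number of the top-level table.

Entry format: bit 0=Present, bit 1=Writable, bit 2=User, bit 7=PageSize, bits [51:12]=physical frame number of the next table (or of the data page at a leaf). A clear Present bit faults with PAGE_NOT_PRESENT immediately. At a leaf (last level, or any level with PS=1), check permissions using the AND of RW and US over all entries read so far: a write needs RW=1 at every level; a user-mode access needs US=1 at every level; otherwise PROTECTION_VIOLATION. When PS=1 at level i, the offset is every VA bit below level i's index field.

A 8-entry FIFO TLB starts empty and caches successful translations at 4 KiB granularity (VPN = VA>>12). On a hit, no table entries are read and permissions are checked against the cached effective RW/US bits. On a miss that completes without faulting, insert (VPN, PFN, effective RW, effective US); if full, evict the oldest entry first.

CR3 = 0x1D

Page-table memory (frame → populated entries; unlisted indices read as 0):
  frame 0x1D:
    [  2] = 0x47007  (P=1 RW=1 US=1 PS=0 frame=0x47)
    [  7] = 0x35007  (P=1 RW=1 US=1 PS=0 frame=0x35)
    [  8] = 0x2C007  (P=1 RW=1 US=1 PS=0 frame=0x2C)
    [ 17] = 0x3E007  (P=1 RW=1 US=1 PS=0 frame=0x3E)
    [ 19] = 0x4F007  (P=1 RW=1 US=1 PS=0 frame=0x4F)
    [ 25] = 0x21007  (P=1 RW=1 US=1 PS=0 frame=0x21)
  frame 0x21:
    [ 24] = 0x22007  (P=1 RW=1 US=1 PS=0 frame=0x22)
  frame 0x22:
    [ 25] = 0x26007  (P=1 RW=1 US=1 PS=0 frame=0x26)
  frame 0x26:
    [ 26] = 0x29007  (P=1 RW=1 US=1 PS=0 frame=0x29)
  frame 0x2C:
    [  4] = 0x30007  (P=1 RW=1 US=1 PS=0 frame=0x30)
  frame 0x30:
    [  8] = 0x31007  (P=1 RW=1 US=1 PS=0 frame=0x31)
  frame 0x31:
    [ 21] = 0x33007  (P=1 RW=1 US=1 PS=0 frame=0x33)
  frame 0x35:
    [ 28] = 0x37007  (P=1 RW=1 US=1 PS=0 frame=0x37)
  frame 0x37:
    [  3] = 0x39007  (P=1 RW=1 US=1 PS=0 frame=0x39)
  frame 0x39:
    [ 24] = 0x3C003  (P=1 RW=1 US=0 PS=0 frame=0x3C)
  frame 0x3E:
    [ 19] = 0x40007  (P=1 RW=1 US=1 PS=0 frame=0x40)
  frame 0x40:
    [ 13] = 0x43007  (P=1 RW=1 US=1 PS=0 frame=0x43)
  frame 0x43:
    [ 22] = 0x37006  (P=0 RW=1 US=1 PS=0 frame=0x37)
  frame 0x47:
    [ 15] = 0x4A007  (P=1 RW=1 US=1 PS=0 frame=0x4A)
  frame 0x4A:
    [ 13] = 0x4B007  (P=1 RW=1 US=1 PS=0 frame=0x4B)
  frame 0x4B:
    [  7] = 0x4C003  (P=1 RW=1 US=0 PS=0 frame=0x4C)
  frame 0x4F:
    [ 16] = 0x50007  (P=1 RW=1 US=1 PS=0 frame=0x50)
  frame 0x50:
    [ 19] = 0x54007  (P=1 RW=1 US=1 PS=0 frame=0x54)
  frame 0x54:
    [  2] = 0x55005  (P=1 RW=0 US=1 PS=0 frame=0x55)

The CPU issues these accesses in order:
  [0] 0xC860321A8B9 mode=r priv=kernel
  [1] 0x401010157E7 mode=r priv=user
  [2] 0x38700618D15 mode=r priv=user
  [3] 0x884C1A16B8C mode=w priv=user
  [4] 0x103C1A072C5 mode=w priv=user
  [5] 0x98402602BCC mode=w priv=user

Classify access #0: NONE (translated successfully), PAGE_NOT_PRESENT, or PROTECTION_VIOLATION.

Walk each access:
#0 VA=0xC860321A8B9 (r,kernel):
  L0: frame=0x1D idx=25 entry=0x21007 [P=1 RW=1 US=1 PS=0]
  L1: frame=0x21 idx=24 entry=0x22007 [P=1 RW=1 US=1 PS=0]
  L2: frame=0x22 idx=25 entry=0x26007 [P=1 RW=1 US=1 PS=0]
  L3: frame=0x26 idx=26 entry=0x29007 [P=1 RW=1 US=1 PS=0]
  → PA=0x298B9  (4 entries read)
#1 VA=0x401010157E7 (r,user):
  L0: frame=0x1D idx=8 entry=0x2C007 [P=1 RW=1 US=1 PS=0]
  L1: frame=0x2C idx=4 entry=0x30007 [P=1 RW=1 US=1 PS=0]
  L2: frame=0x30 idx=8 entry=0x31007 [P=1 RW=1 US=1 PS=0]
  L3: frame=0x31 idx=21 entry=0x33007 [P=1 RW=1 US=1 PS=0]
  → PA=0x337E7  (4 entries read)
#2 VA=0x38700618D15 (r,user):
  L0: frame=0x1D idx=7 entry=0x35007 [P=1 RW=1 US=1 PS=0]
  L1: frame=0x35 idx=28 entry=0x37007 [P=1 RW=1 US=1 PS=0]
  L2: frame=0x37 idx=3 entry=0x39007 [P=1 RW=1 US=1 PS=0]
  L3: frame=0x39 idx=24 entry=0x3C003 [P=1 RW=1 US=0 PS=0]
  ⇒ fault: PROTECTION_VIOLATION  — 4 lookups
#3 VA=0x884C1A16B8C (w,user):
  L0: frame=0x1D idx=17 entry=0x3E007 [P=1 RW=1 US=1 PS=0]
  L1: frame=0x3E idx=19 entry=0x40007 [P=1 RW=1 US=1 PS=0]
  L2: frame=0x40 idx=13 entry=0x43007 [P=1 RW=1 US=1 PS=0]
  L3: frame=0x43 idx=22 entry=0x37006 [P=0 RW=1 US=1 PS=0]
  ⇒ fault: PAGE_NOT_PRESENT  — 4 lookups
#4 VA=0x103C1A072C5 (w,user):
  L0: frame=0x1D idx=2 entry=0x47007 [P=1 RW=1 US=1 PS=0]
  L1: frame=0x47 idx=15 entry=0x4A007 [P=1 RW=1 US=1 PS=0]
  L2: frame=0x4A idx=13 entry=0x4B007 [P=1 RW=1 US=1 PS=0]
  L3: frame=0x4B idx=7 entry=0x4C003 [P=1 RW=1 US=0 PS=0]
  ⇒ fault: PROTECTION_VIOLATION  — 4 lookups
#5 VA=0x98402602BCC (w,user):
  L0: frame=0x1D idx=19 entry=0x4F007 [P=1 RW=1 US=1 PS=0]
  L1: frame=0x4F idx=16 entry=0x50007 [P=1 RW=1 US=1 PS=0]
  L2: frame=0x50 idx=19 entry=0x54007 [P=1 RW=1 US=1 PS=0]
  L3: frame=0x54 idx=2 entry=0x55005 [P=1 RW=0 US=1 PS=0]
  ⇒ fault: PROTECTION_VIOLATION  — 4 lookups

Access #0 fault: NONE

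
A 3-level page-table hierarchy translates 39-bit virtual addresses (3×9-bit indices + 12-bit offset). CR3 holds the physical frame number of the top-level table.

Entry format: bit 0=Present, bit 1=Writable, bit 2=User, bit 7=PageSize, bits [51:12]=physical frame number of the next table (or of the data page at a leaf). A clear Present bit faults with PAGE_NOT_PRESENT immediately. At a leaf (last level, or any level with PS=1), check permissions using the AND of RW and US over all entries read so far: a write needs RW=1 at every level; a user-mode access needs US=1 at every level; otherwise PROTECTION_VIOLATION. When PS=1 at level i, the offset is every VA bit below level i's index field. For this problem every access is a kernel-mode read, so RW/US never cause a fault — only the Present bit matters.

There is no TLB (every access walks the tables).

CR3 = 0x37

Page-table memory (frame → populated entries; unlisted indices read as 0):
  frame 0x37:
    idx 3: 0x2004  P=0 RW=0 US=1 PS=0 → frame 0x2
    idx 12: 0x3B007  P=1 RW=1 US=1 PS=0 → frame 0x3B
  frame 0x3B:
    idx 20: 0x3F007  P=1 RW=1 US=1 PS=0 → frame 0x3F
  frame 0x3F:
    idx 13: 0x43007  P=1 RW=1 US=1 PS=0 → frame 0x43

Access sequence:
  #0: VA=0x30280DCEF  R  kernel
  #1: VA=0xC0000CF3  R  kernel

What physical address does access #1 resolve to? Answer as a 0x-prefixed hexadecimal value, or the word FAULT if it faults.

Walk each access:
#0 VA=0x30280DCEF (r,kernel):
  lvl0: tbl 0x37, slot 12 ⇒ 0x3B007 (P1/RW1/US1/PS0)
  lvl1: tbl 0x3B, slot 20 ⇒ 0x3F007 (P1/RW1/US1/PS0)
  lvl2: tbl 0x3F, slot 13 ⇒ 0x43007 (P1/RW1/US1/PS0)
  ⇒ phys 0x43CEF  [3 reads]
#1 VA=0xC0000CF3 (r,kernel):
  lvl0: tbl 0x37, slot 3 ⇒ 0x2004 (P0/RW0/US1/PS0)
  ✗ PAGE_NOT_PRESENT  [1 reads]

Access #1 PA: FAULT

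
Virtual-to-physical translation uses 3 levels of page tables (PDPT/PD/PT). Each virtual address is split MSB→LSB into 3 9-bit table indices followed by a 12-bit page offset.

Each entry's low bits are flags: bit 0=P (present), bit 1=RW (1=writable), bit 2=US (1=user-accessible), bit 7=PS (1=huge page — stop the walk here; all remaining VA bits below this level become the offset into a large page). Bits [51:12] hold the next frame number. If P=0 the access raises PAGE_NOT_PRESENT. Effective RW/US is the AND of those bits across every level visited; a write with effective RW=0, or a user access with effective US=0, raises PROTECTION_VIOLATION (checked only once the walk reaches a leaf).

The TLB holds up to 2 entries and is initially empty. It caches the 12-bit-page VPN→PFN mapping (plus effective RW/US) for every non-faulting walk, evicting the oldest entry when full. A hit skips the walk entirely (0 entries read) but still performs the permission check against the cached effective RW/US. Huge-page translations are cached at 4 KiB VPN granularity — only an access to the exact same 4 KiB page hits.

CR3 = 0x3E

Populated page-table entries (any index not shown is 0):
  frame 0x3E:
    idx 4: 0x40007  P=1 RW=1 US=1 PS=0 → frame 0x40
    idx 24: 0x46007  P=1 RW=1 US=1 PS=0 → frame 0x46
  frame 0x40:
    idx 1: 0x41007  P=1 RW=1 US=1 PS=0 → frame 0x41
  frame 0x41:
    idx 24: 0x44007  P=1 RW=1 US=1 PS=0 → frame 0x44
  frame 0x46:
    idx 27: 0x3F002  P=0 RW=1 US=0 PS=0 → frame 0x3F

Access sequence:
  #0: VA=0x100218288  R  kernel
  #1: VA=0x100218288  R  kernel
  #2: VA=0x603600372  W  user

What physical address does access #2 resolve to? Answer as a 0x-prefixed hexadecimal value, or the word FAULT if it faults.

Walk each access:
#0 VA=0x100218288 (r,kernel):
  [0] read 0x3E idx=4: raw=0x40007 flags P=1 W=1 U=1 S=0
  [1] read 0x40 idx=1: raw=0x41007 flags P=1 W=1 U=1 S=0
  [2] read 0x41 idx=24: raw=0x44007 flags P=1 W=1 U=1 S=0
  ✓ 0x44288  — 3 lookups
#1 VA=0x100218288 (r,kernel):
  TLB hit vpn=0x100218 → PA=0x44288
#2 VA=0x603600372 (w,user):
  [0] read 0x3E idx=24: raw=0x46007 flags P=1 W=1 U=1 S=0
  [1] read 0x46 idx=27: raw=0x3F002 flags P=0 W=1 U=0 S=0
  → PAGE_NOT_PRESENT  (2 entries read)

Access #2 PA: FAULT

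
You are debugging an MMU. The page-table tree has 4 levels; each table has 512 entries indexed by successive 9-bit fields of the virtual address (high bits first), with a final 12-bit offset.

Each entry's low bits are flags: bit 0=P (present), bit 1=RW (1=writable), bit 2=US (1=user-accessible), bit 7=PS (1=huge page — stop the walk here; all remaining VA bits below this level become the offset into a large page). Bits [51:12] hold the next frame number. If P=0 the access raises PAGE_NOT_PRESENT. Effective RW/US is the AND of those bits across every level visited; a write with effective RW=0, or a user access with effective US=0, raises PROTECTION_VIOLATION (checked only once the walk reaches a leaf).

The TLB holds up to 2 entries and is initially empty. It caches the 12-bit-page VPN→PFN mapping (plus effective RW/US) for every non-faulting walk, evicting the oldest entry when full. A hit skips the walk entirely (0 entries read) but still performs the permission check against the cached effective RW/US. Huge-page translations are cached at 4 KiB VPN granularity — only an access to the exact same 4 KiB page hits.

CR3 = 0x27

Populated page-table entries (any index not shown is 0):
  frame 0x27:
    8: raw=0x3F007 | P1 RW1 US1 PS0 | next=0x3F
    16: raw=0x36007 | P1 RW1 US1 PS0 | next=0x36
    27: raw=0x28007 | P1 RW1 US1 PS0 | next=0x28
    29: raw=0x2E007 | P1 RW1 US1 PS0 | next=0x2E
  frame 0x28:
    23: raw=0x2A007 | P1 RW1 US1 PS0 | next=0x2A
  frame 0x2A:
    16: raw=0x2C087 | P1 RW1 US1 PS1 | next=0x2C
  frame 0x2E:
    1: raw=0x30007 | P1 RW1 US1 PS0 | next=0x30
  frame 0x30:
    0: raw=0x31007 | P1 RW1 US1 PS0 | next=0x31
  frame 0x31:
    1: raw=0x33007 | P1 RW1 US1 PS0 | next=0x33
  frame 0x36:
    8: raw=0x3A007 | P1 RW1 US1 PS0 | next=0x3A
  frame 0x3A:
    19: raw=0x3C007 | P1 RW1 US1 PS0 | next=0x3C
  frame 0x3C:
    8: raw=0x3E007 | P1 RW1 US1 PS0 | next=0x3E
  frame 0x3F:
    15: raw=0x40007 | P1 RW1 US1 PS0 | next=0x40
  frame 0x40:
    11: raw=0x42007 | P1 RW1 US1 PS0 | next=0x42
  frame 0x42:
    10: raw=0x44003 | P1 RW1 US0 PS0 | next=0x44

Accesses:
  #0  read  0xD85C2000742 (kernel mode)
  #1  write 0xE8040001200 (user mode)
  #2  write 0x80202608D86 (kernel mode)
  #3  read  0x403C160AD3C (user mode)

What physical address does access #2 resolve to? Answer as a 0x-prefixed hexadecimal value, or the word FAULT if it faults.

Trace:
#0 VA=0xD85C2000742 (r,kernel):
  [0] read 0x27 idx=27: raw=0x28007 flags P=1 W=1 U=1 S=0
  [1] read 0x28 idx=23: raw=0x2A007 flags P=1 W=1 U=1 S=0
  [2] read 0x2A idx=16: raw=0x2C087 flags P=1 W=1 U=1 S=1
  ✓ 0x2C742 (huge @L2)  — 3 lookups
#1 VA=0xE8040001200 (w,user):
  [0] read 0x27 idx=29: raw=0x2E007 flags P=1 W=1 U=1 S=0
  [1] read 0x2E idx=1: raw=0x30007 flags P=1 W=1 U=1 S=0
  [2] read 0x30 idx=0: raw=0x31007 flags P=1 W=1 U=1 S=0
  [3] read 0x31 idx=1: raw=0x33007 flags P=1 W=1 U=1 S=0
  ✓ 0x33200  — 4 lookups
#2 VA=0x80202608D86 (w,kernel):
  [0] read 0x27 idx=16: raw=0x36007 flags P=1 W=1 U=1 S=0
  [1] read 0x36 idx=8: raw=0x3A007 flags P=1 W=1 U=1 S=0
  [2] read 0x3A idx=19: raw=0x3C007 flags P=1 W=1 U=1 S=0
  [3] read 0x3C idx=8: raw=0x3E007 flags P=1 W=1 U=1 S=0
  ✓ 0x3ED86  — 4 lookups
#3 VA=0x403C160AD3C (r,user):
  [0] read 0x27 idx=8: raw=0x3F007 flags P=1 W=1 U=1 S=0
  [1] read 0x3F idx=15: raw=0x40007 flags P=1 W=1 U=1 S=0
  [2] read 0x40 idx=11: raw=0x42007 flags P=1 W=1 U=1 S=0
  [3] read 0x42 idx=10: raw=0x44003 flags P=1 W=1 U=0 S=0
  ⇒ fault: PROTECTION_VIOLATION  — 4 lookups

Access #2 PA: 0x3ED86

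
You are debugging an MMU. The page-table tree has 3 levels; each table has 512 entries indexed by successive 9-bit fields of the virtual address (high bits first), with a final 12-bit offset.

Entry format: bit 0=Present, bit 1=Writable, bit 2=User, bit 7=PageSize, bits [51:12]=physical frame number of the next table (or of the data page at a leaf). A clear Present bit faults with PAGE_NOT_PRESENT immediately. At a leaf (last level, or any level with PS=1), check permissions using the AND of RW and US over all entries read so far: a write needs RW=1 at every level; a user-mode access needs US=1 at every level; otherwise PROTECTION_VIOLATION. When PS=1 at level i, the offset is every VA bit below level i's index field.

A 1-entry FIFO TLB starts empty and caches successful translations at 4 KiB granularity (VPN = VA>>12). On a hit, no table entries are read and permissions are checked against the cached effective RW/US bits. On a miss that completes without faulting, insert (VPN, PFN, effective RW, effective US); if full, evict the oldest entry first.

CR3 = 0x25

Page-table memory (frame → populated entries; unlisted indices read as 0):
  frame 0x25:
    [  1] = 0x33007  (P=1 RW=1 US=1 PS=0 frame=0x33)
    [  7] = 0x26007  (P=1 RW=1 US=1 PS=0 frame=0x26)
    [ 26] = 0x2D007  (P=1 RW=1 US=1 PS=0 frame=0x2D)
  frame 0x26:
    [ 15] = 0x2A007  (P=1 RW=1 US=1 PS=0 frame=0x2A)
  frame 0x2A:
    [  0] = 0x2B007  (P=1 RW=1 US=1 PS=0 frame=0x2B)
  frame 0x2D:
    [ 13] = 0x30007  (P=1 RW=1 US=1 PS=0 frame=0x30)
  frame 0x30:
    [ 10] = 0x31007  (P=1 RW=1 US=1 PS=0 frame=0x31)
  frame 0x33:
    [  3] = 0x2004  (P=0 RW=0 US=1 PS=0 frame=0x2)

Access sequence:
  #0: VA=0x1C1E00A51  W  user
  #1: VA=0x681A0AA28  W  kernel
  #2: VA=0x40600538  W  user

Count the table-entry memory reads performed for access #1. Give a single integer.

Walk each access:
#0 VA=0x1C1E00A51 (w,user):
  L0: frame=0x25 idx=7 entry=0x26007 [P=1 RW=1 US=1 PS=0]
  L1: frame=0x26 idx=15 entry=0x2A007 [P=1 RW=1 US=1 PS=0]
  L2: frame=0x2A idx=0 entry=0x2B007 [P=1 RW=1 US=1 PS=0]
  → PA=0x2BA51  (3 entries read)
#1 VA=0x681A0AA28 (w,kernel):
  L0: frame=0x25 idx=26 entry=0x2D007 [P=1 RW=1 US=1 PS=0]
  L1: frame=0x2D idx=13 entry=0x30007 [P=1 RW=1 US=1 PS=0]
  L2: frame=0x30 idx=10 entry=0x31007 [P=1 RW=1 US=1 PS=0]
  → PA=0x31A28  (3 entries read)
#2 VA=0x40600538 (w,user):
  L0: frame=0x25 idx=1 entry=0x33007 [P=1 RW=1 US=1 PS=0]
  L1: frame=0x33 idx=3 entry=0x2004 [P=0 RW=0 US=1 PS=0]
  → PAGE_NOT_PRESENT  (2 entries read)

Entries read for #1: 3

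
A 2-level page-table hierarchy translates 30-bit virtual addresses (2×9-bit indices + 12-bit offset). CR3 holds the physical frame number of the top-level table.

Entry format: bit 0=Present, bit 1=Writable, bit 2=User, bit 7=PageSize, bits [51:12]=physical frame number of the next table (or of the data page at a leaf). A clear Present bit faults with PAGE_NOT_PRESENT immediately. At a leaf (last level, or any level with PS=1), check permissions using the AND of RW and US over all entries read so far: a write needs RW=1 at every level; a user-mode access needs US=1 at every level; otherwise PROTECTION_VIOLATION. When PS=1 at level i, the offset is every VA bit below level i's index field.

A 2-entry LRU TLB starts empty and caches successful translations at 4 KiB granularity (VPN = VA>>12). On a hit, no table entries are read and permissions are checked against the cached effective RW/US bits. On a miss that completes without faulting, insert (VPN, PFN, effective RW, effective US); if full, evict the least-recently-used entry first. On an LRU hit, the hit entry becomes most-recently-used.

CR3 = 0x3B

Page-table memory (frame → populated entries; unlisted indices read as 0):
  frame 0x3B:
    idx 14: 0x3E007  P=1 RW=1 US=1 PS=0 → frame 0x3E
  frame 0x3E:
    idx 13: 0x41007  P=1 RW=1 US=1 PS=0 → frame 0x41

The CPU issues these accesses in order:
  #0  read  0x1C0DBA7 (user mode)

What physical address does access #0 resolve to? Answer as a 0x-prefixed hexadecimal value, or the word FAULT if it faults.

Trace:
#0 VA=0x1C0DBA7 (r,user):
  L0: frame=0x3B idx=14 entry=0x3E007 [P=1 RW=1 US=1 PS=0]
  L1: frame=0x3E idx=13 entry=0x41007 [P=1 RW=1 US=1 PS=0]
  ⇒ phys 0x41BA7  [2 reads]

Access #0 PA: 0x41BA7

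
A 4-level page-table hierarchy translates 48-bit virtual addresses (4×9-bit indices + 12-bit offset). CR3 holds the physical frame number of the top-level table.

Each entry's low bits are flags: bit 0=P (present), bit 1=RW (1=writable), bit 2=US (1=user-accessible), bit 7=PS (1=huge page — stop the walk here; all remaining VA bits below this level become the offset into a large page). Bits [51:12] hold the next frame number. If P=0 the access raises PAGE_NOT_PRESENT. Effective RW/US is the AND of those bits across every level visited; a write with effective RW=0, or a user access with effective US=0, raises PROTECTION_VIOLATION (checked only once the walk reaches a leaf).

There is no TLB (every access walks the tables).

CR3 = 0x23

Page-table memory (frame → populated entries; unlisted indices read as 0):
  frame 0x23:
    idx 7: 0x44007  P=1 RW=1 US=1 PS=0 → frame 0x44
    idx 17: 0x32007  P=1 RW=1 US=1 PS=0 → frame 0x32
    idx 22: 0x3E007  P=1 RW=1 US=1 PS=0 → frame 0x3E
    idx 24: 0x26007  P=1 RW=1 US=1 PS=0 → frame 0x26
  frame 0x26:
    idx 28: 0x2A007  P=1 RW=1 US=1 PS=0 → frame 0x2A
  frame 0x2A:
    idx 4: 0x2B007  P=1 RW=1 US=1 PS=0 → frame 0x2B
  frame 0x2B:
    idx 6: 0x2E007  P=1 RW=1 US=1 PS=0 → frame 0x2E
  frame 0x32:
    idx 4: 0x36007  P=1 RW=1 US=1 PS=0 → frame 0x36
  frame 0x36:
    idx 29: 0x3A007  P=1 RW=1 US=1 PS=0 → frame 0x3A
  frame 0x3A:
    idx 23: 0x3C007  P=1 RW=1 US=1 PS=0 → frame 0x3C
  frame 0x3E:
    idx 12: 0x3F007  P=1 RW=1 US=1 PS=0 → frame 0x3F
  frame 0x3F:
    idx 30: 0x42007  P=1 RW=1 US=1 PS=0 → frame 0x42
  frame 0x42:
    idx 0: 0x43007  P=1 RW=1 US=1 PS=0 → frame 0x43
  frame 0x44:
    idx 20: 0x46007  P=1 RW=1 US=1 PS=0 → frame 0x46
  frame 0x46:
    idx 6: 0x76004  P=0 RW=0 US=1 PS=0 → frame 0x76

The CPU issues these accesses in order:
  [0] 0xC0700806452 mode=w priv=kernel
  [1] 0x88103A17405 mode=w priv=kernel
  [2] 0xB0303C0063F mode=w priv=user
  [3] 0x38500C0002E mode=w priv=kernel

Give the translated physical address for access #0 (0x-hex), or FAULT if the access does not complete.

Trace:
#0 VA=0xC0700806452 (w,kernel):
  lvl0: tbl 0x23, slot 24 ⇒ 0x26007 (P1/RW1/US1/PS0)
  lvl1: tbl 0x26, slot 28 ⇒ 0x2A007 (P1/RW1/US1/PS0)
  lvl2: tbl 0x2A, slot 4 ⇒ 0x2B007 (P1/RW1/US1/PS0)
  lvl3: tbl 0x2B, slot 6 ⇒ 0x2E007 (P1/RW1/US1/PS0)
  ✓ 0x2E452  — 4 lookups
#1 VA=0x88103A17405 (w,kernel):
  lvl0: tbl 0x23, slot 17 ⇒ 0x32007 (P1/RW1/US1/PS0)
  lvl1: tbl 0x32, slot 4 ⇒ 0x36007 (P1/RW1/US1/PS0)
  lvl2: tbl 0x36, slot 29 ⇒ 0x3A007 (P1/RW1/US1/PS0)
  lvl3: tbl 0x3A, slot 23 ⇒ 0x3C007 (P1/RW1/US1/PS0)
  ✓ 0x3C405  — 4 lookups
#2 VA=0xB0303C0063F (w,user):
  lvl0: tbl 0x23, slot 22 ⇒ 0x3E007 (P1/RW1/US1/PS0)
  lvl1: tbl 0x3E, slot 12 ⇒ 0x3F007 (P1/RW1/US1/PS0)
  lvl2: tbl 0x3F, slot 30 ⇒ 0x42007 (P1/RW1/US1/PS0)
  lvl3: tbl 0x42, slot 0 ⇒ 0x43007 (P1/RW1/US1/PS0)
  ✓ 0x4363F  — 4 lookups
#3 VA=0x38500C0002E (w,kernel):
  lvl0: tbl 0x23, slot 7 ⇒ 0x44007 (P1/RW1/US1/PS0)
  lvl1: tbl 0x44, slot 20 ⇒ 0x46007 (P1/RW1/US1/PS0)
  lvl2: tbl 0x46, slot 6 ⇒ 0x76004 (P0/RW0/US1/PS0)
  ⇒ fault: PAGE_NOT_PRESENT  — 3 lookups

Access #0 PA: 0x2E452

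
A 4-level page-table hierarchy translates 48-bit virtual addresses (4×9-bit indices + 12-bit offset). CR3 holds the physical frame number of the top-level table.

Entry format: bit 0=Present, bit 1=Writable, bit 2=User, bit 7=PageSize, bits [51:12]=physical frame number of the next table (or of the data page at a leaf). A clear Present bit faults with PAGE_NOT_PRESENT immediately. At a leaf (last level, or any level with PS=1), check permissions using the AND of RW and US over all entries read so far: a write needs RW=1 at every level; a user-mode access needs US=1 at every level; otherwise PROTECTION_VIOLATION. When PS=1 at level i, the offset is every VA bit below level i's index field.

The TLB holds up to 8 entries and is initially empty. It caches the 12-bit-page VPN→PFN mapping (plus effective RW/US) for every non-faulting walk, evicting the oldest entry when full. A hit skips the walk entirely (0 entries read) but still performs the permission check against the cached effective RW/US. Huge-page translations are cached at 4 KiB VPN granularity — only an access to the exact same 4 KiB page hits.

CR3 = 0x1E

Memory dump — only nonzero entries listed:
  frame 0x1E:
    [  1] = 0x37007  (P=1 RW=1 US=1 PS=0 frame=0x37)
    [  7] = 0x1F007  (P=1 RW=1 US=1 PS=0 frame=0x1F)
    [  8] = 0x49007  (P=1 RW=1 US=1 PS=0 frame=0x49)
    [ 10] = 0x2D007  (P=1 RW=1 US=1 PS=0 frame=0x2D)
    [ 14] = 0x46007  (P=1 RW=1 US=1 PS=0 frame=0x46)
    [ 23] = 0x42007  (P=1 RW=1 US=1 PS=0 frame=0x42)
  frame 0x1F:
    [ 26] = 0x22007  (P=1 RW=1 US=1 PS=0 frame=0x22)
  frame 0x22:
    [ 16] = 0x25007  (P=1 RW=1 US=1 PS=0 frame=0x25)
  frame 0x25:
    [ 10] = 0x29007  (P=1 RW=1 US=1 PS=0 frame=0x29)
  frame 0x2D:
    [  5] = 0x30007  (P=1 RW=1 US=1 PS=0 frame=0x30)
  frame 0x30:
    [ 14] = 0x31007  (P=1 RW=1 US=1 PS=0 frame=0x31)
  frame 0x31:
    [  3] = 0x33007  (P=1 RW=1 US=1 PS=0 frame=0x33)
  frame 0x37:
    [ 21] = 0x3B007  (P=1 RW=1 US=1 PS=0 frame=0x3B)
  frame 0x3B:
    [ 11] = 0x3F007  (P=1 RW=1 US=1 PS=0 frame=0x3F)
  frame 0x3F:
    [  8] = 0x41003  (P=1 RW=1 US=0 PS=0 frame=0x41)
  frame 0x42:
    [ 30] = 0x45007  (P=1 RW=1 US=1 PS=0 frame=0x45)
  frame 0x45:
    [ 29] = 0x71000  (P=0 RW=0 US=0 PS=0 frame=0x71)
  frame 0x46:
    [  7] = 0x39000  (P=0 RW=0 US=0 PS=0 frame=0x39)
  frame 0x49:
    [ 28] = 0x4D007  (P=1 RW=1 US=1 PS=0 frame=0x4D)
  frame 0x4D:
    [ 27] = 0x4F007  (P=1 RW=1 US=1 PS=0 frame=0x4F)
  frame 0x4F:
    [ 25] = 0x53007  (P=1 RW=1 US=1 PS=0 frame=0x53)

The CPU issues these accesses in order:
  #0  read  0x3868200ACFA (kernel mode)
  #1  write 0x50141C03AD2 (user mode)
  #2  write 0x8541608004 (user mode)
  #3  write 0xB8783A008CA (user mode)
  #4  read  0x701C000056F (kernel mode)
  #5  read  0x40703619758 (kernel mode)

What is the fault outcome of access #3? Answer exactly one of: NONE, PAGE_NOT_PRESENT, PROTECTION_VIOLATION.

Per-access translation:
#0 VA=0x3868200ACFA (r,kernel):
  L0 @0x1E[7] → 0x1F007  P=1,RW=1,US=1,PS=0
  L1 @0x1F[26] → 0x22007  P=1,RW=1,US=1,PS=0
  L2 @0x22[16] → 0x25007  P=1,RW=1,US=1,PS=0
  L3 @0x25[10] → 0x29007  P=1,RW=1,US=1,PS=0
  ⇒ phys 0x29CFA  [4 reads]
#1 VA=0x50141C03AD2 (w,user):
  L0 @0x1E[10] → 0x2D007  P=1,RW=1,US=1,PS=0
  L1 @0x2D[5] → 0x30007  P=1,RW=1,US=1,PS=0
  L2 @0x30[14] → 0x31007  P=1,RW=1,US=1,PS=0
  L3 @0x31[3] → 0x33007  P=1,RW=1,US=1,PS=0
  ⇒ phys 0x33AD2  [4 reads]
#2 VA=0x8541608004 (w,user):
  L0 @0x1E[1] → 0x37007  P=1,RW=1,US=1,PS=0
  L1 @0x37[21] → 0x3B007  P=1,RW=1,US=1,PS=0
  L2 @0x3B[11] → 0x3F007  P=1,RW=1,US=1,PS=0
  L3 @0x3F[8] → 0x41003  P=1,RW=1,US=0,PS=0
  ⇒ fault: PROTECTION_VIOLATION  — 4 lookups
#3 VA=0xB8783A008CA (w,user):
  L0 @0x1E[23] → 0x42007  P=1,RW=1,US=1,PS=0
  L1 @0x42[30] → 0x45007  P=1,RW=1,US=1,PS=0
  L2 @0x45[29] → 0x71000  P=0,RW=0,US=0,PS=0
  ⇒ fault: PAGE_NOT_PRESENT  — 3 lookups
#4 VA=0x701C000056F (r,kernel):
  L0 @0x1E[14] → 0x46007  P=1,RW=1,US=1,PS=0
  L1 @0x46[7] → 0x39000  P=0,RW=0,US=0,PS=0
  ⇒ fault: PAGE_NOT_PRESENT  — 2 lookups
#5 VA=0x40703619758 (r,kernel):
  L0 @0x1E[8] → 0x49007  P=1,RW=1,US=1,PS=0
  L1 @0x49[28] → 0x4D007  P=1,RW=1,US=1,PS=0
  L2 @0x4D[27] → 0x4F007  P=1,RW=1,US=1,PS=0
  L3 @0x4F[25] → 0x53007  P=1,RW=1,US=1,PS=0
  ⇒ phys 0x53758  [4 reads]

Access #3 fault: PAGE_NOT_PRESENT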